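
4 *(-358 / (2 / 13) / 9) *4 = -37232 / 9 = -4136.89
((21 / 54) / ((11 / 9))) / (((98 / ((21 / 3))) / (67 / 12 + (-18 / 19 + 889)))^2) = 5930522143 / 4574592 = 1296.40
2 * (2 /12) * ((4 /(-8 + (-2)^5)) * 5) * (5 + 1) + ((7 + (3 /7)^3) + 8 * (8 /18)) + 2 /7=30623 /3087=9.92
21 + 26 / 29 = 635 / 29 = 21.90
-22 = -22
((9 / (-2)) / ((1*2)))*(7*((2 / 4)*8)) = -63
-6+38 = 32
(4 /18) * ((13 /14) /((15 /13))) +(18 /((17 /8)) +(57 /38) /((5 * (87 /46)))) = 4103536 /465885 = 8.81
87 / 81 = 29 / 27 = 1.07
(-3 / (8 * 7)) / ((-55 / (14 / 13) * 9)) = 1 / 8580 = 0.00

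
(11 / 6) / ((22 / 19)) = 19 / 12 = 1.58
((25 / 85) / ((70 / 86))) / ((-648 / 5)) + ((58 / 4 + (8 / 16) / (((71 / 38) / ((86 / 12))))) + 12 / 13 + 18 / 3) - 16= 522286763 / 71174376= 7.34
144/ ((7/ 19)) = 2736/ 7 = 390.86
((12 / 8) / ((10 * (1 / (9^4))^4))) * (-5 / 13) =-5559060566555523 / 52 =-106905010895298.52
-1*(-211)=211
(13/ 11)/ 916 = 13/ 10076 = 0.00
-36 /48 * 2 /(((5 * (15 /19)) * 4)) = -19 /200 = -0.10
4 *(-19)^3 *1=-27436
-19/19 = -1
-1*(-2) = 2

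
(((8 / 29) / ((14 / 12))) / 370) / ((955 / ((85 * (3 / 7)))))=1224 / 50211035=0.00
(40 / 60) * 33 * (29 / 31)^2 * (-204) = -3774408 / 961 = -3927.58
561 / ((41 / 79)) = 44319 / 41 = 1080.95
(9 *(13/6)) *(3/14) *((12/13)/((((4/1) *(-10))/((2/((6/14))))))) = -9/20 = -0.45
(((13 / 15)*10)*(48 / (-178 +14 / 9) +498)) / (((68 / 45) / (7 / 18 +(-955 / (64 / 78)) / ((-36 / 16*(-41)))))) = -77270862565 / 2213672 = -34906.19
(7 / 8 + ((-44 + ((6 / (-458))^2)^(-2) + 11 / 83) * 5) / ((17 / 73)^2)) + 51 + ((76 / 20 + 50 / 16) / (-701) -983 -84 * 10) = 85267386753087012283 / 27240116940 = 3130213682.30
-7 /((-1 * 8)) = 7 /8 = 0.88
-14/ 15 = -0.93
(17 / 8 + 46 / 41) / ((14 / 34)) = 18105 / 2296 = 7.89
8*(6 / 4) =12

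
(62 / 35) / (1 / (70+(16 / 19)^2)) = 1582612 / 12635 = 125.26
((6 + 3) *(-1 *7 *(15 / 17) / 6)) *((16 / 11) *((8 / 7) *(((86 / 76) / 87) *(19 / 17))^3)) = -3180280 / 67220791077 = -0.00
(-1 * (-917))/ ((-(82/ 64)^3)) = -30048256/ 68921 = -435.98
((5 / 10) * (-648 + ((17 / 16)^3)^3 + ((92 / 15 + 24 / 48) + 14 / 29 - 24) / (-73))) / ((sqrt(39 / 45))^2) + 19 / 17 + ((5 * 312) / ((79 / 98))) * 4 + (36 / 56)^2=1834376524079518989062261 / 248912176655561129984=7369.57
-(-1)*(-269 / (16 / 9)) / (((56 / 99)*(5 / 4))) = -239679 / 1120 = -214.00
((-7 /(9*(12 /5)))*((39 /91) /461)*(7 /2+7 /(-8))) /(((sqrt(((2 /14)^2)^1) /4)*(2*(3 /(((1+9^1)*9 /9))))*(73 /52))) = -0.03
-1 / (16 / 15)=-15 / 16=-0.94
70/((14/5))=25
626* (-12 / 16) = -939 / 2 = -469.50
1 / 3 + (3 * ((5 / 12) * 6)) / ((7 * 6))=43 / 84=0.51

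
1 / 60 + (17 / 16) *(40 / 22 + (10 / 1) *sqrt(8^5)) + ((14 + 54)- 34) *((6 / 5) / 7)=3593 / 462 + 1360 *sqrt(2)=1931.11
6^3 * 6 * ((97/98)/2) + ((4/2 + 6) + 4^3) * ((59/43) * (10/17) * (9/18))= 670.44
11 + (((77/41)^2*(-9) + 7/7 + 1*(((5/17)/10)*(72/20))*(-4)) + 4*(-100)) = -60035581/142885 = -420.17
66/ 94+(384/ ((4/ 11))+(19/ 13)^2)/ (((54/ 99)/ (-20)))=-924508519/ 23829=-38797.62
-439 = -439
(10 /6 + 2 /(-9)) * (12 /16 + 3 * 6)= 325 /12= 27.08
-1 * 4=-4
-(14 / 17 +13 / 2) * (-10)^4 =-1245000 / 17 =-73235.29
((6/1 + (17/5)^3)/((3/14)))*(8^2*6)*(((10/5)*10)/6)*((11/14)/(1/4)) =63788032/75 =850507.09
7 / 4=1.75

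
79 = 79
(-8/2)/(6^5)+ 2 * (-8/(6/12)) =-62209/1944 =-32.00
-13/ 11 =-1.18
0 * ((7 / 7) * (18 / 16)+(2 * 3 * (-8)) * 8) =0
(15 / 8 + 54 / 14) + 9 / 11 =4035 / 616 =6.55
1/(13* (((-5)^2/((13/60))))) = 1/1500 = 0.00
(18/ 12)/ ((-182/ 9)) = -27/ 364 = -0.07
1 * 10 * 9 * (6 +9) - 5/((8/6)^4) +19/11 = 3802009/2816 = 1350.15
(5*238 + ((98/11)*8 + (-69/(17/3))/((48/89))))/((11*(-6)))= -3706177/197472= -18.77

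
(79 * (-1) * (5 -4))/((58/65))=-5135/58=-88.53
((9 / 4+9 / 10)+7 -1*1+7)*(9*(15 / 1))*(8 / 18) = 969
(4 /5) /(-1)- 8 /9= -76 /45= -1.69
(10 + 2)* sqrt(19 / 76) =6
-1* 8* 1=-8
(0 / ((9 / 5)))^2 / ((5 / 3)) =0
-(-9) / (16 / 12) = 27 / 4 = 6.75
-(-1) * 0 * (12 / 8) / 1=0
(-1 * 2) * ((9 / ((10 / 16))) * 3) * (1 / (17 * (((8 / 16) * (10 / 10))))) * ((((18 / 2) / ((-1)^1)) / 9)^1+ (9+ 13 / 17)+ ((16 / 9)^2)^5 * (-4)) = 2375912314016608 / 186607535535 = 12732.13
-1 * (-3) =3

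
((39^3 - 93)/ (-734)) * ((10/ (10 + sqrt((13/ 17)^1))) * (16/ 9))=-268491200/ 1857387 + 1579360 * sqrt(221)/ 1857387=-131.91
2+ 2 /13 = 28 /13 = 2.15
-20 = -20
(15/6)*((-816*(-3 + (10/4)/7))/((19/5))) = 188700/133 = 1418.80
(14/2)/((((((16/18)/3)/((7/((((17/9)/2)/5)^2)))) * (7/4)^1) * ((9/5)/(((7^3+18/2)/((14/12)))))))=128304000/289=443958.48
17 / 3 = 5.67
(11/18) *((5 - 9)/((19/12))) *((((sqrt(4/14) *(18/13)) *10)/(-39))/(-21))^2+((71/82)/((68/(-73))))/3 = -321704966057/1037872238312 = -0.31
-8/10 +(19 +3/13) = 1198/65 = 18.43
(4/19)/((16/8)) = 0.11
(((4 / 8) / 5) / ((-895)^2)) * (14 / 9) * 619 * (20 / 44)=4333 / 79301475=0.00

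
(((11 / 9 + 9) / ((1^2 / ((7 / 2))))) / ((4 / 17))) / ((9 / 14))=19159 / 81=236.53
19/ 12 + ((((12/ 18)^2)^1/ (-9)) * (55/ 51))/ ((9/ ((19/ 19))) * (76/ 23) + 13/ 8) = 150824753/ 95360004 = 1.58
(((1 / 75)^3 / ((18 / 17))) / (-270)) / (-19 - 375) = 0.00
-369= -369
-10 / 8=-5 / 4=-1.25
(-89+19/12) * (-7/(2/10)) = 36715/12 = 3059.58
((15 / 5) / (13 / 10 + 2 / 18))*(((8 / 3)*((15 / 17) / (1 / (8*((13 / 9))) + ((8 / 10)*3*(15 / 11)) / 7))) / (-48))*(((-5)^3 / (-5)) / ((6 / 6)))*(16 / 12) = -20020000 / 3193161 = -6.27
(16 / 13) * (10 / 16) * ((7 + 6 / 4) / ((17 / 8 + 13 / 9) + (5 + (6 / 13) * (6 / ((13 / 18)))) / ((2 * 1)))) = 79560 / 97181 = 0.82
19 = 19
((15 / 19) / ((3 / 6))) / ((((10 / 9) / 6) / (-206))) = -33372 / 19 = -1756.42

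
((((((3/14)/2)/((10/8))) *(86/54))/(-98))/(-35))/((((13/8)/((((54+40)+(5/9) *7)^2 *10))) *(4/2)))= 133499692/113771385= 1.17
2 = 2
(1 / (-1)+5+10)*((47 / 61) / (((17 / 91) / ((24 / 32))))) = 89817 / 2074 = 43.31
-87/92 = -0.95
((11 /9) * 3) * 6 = 22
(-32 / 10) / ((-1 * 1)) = 16 / 5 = 3.20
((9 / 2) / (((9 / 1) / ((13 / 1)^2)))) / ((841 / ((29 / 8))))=169 / 464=0.36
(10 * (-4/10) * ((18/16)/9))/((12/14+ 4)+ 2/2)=-7/82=-0.09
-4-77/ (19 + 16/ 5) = -829/ 111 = -7.47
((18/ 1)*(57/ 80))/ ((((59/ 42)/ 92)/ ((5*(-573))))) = -2406396.05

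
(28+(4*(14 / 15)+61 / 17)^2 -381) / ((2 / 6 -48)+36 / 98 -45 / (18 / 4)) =953938664 / 182568525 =5.23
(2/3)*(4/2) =4/3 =1.33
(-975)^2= 950625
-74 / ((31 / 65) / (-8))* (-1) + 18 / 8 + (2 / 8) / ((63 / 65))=-2419342 / 1953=-1238.78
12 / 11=1.09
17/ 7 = 2.43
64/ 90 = 32/ 45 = 0.71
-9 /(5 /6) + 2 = -44 /5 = -8.80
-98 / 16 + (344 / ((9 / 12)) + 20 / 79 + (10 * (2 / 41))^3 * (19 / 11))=651142897369 / 1437416376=453.00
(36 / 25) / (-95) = -36 / 2375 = -0.02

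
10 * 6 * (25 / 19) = 1500 / 19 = 78.95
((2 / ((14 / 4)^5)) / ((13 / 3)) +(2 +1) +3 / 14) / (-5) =-1404969 / 2184910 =-0.64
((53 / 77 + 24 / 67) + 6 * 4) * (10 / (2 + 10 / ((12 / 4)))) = 1938225 / 41272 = 46.96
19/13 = 1.46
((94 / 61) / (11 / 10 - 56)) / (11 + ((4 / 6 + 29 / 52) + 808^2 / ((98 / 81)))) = -479024 / 9209225384157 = -0.00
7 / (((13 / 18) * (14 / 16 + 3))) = 1008 / 403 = 2.50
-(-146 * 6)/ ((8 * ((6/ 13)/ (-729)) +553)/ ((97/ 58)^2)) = 6509343789/ 1469152151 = 4.43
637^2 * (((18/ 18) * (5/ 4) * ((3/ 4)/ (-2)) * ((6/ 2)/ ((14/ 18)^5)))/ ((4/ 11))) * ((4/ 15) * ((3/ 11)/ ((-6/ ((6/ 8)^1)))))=89813529/ 1792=50119.16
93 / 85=1.09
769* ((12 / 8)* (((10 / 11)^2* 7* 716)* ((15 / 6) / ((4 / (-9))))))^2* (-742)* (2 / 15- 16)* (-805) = -130335139097758385437500 / 14641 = -8902065371064707700.12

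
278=278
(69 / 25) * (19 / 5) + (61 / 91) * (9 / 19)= 2335344 / 216125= 10.81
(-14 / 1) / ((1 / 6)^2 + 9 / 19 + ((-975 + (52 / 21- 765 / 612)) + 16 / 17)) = 284886 / 19785967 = 0.01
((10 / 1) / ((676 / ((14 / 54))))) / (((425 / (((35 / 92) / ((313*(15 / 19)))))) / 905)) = 168511 / 13402407096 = 0.00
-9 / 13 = -0.69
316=316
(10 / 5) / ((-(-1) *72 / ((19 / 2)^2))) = 361 / 144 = 2.51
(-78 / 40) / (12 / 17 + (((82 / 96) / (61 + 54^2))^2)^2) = -2.76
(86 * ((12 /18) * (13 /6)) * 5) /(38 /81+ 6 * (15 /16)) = 402480 /3949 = 101.92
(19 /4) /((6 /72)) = 57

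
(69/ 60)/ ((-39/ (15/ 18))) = -23/ 936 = -0.02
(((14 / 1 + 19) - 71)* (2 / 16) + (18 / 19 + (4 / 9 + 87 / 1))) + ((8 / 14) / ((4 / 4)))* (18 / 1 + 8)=471613 / 4788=98.50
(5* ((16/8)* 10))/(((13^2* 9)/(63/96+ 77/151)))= 140875/1837368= 0.08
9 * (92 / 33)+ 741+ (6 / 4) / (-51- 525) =766.09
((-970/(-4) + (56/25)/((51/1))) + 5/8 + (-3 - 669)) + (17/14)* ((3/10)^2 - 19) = -8064509/17850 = -451.79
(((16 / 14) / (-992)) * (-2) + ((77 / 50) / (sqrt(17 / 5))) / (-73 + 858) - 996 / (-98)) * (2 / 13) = 1.56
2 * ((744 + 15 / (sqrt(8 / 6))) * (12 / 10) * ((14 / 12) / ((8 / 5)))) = 105 * sqrt(3) / 8 + 1302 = 1324.73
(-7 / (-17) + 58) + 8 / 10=5033 / 85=59.21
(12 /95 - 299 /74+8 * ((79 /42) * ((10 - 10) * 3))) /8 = -27517 /56240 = -0.49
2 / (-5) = -2 / 5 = -0.40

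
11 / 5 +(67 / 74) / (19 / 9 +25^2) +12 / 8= 7729651 / 2088280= 3.70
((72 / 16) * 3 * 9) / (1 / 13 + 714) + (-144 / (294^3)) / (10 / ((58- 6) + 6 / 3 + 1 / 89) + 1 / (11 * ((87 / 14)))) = 3880713061184 / 22811437676629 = 0.17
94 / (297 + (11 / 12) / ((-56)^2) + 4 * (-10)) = 0.37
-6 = -6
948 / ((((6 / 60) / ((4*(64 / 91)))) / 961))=2332231680 / 91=25628919.56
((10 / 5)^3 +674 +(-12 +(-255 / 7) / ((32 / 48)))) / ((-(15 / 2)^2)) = -3446 / 315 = -10.94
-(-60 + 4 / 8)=119 / 2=59.50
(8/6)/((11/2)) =8/33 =0.24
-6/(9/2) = -4/3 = -1.33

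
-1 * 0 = 0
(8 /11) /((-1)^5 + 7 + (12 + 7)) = 8 /275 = 0.03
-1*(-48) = 48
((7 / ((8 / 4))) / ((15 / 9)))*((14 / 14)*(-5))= -21 / 2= -10.50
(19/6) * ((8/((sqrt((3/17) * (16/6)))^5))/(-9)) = -5491 * sqrt(34)/1728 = -18.53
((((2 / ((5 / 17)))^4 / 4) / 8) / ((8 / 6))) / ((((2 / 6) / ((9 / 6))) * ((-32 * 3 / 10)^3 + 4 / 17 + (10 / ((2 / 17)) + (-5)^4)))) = -1.29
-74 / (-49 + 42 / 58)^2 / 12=-31117 / 11760000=-0.00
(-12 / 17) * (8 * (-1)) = 96 / 17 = 5.65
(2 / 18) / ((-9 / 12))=-4 / 27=-0.15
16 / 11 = 1.45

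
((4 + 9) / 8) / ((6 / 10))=65 / 24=2.71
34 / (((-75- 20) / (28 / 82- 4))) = 1020 / 779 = 1.31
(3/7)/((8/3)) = 9/56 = 0.16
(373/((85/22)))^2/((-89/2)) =-134676872/643025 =-209.44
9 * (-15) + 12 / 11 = -1473 / 11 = -133.91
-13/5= -2.60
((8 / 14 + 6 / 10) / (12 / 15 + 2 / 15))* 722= 44403 / 49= 906.18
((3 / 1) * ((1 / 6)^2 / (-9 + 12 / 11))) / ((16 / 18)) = -0.01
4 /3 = 1.33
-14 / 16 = -0.88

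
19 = 19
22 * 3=66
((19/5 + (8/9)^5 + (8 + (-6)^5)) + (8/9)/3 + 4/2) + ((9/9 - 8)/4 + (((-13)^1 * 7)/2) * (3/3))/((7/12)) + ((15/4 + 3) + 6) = -9246599561/1180980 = -7829.60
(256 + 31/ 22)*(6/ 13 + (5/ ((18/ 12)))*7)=2627632/ 429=6125.02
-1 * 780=-780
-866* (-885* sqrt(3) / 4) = 383205* sqrt(3) / 2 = 331865.26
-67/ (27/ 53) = -3551/ 27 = -131.52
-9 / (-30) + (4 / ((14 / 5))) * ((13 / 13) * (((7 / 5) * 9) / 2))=93 / 10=9.30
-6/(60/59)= -59/10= -5.90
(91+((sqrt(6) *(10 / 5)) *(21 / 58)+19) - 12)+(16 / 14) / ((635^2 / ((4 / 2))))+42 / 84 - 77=21 *sqrt(6) / 29+121370757 / 5645150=23.27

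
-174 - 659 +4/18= -7495/9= -832.78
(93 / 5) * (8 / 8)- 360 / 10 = -87 / 5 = -17.40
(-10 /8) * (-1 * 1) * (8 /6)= 5 /3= 1.67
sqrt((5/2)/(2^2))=0.79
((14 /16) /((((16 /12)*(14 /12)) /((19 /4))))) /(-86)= -171 /5504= -0.03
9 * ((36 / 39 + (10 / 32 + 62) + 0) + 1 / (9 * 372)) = 11009113 / 19344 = 569.12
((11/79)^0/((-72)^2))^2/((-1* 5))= -1/134369280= -0.00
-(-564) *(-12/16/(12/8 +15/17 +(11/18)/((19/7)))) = -1229661/7580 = -162.22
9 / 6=3 / 2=1.50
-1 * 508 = -508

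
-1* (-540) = 540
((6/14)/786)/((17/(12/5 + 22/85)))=113/1325065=0.00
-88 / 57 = -1.54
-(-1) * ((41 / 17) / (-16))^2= 1681 / 73984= 0.02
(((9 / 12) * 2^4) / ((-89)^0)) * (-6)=-72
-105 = -105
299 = 299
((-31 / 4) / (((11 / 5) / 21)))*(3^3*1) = -87885 / 44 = -1997.39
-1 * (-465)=465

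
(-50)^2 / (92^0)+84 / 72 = 15007 / 6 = 2501.17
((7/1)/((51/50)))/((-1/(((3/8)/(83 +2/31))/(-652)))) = 217/4566608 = 0.00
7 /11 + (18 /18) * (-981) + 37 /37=-10773 /11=-979.36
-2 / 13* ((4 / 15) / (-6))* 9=4 / 65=0.06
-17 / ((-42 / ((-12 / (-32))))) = 17 / 112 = 0.15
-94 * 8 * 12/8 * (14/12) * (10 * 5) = -65800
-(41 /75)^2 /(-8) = 1681 /45000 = 0.04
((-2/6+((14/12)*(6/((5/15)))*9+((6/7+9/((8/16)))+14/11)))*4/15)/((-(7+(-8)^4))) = -192928/14216895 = -0.01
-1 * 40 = -40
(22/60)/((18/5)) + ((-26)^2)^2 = 49353419/108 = 456976.10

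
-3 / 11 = -0.27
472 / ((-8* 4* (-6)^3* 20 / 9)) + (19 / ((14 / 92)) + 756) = 11839133 / 13440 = 880.89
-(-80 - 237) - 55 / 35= 2208 / 7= 315.43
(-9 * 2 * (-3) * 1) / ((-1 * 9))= -6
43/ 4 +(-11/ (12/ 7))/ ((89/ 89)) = 13/ 3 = 4.33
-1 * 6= -6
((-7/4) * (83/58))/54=-0.05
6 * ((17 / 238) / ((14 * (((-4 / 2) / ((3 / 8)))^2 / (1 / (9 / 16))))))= 3 / 1568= 0.00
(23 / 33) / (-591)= -23 / 19503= -0.00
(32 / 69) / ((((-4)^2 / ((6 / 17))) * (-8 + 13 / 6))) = -24 / 13685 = -0.00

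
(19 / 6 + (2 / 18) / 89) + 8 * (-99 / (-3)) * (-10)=-4224205 / 1602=-2636.83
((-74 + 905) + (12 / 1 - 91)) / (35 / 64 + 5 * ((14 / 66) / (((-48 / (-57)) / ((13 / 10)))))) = 1588224 / 4613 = 344.29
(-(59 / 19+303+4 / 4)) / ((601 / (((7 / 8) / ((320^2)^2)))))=-8169 / 191579029504000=-0.00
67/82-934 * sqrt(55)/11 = 67/82-934 * sqrt(55)/11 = -628.89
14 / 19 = 0.74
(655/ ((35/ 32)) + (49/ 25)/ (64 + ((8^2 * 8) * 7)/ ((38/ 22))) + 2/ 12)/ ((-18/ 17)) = -217273456367/ 384048000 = -565.75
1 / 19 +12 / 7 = 235 / 133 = 1.77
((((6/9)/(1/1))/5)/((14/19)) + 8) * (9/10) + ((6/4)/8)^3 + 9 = 11733621/716800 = 16.37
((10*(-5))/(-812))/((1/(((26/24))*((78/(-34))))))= -4225/27608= -0.15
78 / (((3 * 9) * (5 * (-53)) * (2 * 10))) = -13 / 23850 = -0.00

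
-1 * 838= -838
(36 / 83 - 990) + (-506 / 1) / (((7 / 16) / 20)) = -14014298 / 581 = -24120.99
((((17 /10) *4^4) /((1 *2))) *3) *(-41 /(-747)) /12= 11152 /3735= 2.99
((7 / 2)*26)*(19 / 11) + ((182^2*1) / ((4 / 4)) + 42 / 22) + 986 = 376960 / 11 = 34269.09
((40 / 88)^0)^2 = 1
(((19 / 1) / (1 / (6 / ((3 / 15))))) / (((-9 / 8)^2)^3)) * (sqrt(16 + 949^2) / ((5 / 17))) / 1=169345024 * sqrt(900617) / 177147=907211.84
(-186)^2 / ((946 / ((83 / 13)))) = 1435734 / 6149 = 233.49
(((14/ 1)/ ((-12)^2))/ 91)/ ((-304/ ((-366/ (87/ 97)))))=5917/ 4125888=0.00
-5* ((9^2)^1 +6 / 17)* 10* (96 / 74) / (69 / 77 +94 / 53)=-2709131040 / 1370591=-1976.62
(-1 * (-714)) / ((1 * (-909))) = -238 / 303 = -0.79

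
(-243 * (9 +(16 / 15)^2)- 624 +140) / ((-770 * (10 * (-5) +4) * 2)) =-73687 / 1771000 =-0.04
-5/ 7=-0.71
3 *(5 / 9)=5 / 3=1.67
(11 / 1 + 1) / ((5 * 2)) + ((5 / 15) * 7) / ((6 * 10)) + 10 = 2023 / 180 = 11.24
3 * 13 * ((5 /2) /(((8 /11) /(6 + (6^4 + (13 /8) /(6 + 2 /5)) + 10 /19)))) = 13592270835 /77824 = 174653.97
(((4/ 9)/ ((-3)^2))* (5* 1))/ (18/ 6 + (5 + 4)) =5/ 243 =0.02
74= 74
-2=-2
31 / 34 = 0.91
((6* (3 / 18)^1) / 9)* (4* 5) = 20 / 9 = 2.22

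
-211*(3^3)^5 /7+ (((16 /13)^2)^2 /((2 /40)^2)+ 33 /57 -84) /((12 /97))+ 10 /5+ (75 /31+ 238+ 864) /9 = -1833519710378491043 /4239252108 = -432510184.27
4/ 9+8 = 76/ 9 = 8.44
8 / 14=4 / 7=0.57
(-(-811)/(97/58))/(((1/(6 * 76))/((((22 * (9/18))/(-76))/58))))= -53526/97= -551.81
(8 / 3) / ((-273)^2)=8 / 223587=0.00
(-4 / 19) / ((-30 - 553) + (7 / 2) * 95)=8 / 9519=0.00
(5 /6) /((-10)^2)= 1 /120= 0.01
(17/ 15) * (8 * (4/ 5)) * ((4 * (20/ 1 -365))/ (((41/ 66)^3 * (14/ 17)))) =-122303098368/ 2412235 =-50701.15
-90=-90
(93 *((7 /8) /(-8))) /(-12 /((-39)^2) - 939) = 47151 /4352704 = 0.01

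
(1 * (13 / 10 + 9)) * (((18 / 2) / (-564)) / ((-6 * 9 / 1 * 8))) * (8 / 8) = 103 / 270720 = 0.00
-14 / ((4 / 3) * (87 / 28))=-98 / 29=-3.38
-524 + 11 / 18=-9421 / 18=-523.39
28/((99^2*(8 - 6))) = 14/9801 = 0.00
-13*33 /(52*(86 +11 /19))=-627 /6580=-0.10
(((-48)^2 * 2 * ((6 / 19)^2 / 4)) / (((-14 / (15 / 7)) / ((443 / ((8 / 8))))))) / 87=-45930240 / 512981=-89.54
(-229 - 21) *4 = -1000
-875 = -875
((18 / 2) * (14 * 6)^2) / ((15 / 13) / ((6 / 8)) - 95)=-10192 / 15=-679.47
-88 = -88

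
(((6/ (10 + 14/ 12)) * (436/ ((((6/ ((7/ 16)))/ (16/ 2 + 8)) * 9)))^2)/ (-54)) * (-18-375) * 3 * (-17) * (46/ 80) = -366307.70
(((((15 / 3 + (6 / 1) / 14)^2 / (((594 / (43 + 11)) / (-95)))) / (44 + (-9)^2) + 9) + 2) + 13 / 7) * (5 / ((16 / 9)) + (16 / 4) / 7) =27631753 / 754600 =36.62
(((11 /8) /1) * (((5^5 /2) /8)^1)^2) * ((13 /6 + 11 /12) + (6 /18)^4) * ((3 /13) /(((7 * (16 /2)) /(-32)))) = -107744140625 /5031936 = -21412.06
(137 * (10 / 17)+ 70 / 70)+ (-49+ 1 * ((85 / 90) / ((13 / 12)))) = 22184 / 663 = 33.46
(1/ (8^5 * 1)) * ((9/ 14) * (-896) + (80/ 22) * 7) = -0.02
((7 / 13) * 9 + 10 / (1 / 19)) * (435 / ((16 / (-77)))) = -407898.25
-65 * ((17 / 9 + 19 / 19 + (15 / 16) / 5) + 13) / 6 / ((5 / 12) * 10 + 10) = -12.29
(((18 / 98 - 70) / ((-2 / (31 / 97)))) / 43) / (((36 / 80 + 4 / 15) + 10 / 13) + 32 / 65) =41359890 / 315356797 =0.13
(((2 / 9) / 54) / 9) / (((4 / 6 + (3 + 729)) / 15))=5 / 534114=0.00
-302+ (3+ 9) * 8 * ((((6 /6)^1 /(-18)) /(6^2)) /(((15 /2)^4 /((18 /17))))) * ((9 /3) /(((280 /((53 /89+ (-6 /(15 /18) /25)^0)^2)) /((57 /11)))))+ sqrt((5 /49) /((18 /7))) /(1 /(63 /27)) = -264204614586106 /874849696875+ sqrt(70) /18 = -301.54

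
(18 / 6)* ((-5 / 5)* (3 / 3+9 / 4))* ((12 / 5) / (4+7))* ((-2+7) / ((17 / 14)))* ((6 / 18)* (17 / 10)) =-273 / 55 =-4.96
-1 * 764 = -764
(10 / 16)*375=1875 / 8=234.38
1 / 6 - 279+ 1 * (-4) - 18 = -1805 / 6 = -300.83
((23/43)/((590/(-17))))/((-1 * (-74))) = -391/1877380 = -0.00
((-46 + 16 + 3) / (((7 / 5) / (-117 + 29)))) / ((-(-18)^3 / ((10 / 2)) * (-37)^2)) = 275 / 258741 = 0.00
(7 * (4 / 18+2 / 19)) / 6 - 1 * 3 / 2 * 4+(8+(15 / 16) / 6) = 41669 / 16416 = 2.54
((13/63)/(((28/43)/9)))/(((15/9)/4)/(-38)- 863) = -63726/19283117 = -0.00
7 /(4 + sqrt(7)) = 28 /9-7 * sqrt(7) /9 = 1.05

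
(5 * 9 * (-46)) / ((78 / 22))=-7590 / 13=-583.85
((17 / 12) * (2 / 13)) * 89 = 1513 / 78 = 19.40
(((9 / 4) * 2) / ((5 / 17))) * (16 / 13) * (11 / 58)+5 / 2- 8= -7271 / 3770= -1.93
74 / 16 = 4.62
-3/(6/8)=-4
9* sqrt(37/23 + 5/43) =9* sqrt(1687234)/989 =11.82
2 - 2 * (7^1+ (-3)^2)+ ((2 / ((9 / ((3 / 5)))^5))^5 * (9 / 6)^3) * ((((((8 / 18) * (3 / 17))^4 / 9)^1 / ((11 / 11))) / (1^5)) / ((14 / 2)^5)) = -287112685170255452018085122108459472655226 / 9570422839008515067269504070281982421875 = -30.00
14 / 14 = 1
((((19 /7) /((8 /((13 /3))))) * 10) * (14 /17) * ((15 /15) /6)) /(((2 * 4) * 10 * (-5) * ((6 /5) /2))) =-247 /29376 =-0.01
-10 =-10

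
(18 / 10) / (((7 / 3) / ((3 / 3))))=27 / 35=0.77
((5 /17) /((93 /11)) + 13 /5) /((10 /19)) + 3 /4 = 910039 /158100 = 5.76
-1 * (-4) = 4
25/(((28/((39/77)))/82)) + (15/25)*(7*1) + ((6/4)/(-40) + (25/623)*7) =41.53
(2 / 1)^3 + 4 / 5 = 8.80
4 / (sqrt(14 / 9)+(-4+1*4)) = 6*sqrt(14) / 7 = 3.21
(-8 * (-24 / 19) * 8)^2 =2359296 / 361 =6535.45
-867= -867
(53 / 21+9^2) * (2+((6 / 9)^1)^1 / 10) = 172.62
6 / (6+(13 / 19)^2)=2166 / 2335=0.93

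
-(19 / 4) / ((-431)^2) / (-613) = 19 / 455485972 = 0.00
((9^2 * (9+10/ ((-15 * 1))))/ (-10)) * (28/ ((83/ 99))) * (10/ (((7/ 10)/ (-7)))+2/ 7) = 18657540/ 83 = 224789.64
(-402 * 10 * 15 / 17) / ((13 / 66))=-18008.14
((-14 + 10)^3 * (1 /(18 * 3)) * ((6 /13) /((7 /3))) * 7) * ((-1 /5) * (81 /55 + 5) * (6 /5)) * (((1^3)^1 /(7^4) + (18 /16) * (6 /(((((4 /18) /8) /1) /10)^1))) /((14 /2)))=265863351808 /300425125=884.96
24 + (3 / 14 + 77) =1417 / 14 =101.21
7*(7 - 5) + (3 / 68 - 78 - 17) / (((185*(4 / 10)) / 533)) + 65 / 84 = -70712023 / 105672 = -669.17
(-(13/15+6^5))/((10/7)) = -816571/150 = -5443.81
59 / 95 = 0.62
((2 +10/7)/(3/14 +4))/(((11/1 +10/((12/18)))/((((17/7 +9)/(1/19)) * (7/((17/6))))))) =218880/13039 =16.79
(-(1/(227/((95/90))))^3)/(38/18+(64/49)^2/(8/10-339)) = -27848164169/583314825948589656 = -0.00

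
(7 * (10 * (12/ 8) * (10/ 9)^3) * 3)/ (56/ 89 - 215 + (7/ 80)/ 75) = -6230000000/ 3090781179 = -2.02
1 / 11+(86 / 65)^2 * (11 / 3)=6.51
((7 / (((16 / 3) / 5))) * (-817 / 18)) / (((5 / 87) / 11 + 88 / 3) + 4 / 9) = -27365415 / 2736224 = -10.00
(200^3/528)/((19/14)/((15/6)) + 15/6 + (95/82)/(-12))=5740000000/1116181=5142.54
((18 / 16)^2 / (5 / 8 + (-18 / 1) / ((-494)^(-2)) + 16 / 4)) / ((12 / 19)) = -513 / 1124516704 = -0.00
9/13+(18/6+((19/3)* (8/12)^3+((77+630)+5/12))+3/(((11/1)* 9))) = 33035449/46332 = 713.02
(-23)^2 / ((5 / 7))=3703 / 5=740.60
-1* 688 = -688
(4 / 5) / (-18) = -2 / 45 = -0.04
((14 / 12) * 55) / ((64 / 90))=90.23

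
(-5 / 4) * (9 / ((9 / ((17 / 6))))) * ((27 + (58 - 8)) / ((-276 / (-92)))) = -90.90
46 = 46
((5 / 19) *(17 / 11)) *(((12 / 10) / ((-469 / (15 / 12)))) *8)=-1020 / 98021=-0.01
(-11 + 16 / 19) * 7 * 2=-2702 / 19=-142.21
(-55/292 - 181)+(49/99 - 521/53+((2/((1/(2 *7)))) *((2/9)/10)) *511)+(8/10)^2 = 4905553099/38303100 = 128.07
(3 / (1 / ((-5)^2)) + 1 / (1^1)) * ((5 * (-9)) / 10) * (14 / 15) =-1596 / 5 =-319.20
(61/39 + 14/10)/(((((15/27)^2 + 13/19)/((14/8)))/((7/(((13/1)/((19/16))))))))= 138027267/41317120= 3.34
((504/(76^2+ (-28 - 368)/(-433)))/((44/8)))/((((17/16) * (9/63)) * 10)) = 6110496/584703185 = 0.01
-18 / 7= -2.57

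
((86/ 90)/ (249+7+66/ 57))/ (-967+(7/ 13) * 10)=-10621/ 2748594870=-0.00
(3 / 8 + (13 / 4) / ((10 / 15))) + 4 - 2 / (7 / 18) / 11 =8.78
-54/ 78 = -9/ 13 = -0.69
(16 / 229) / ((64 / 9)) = 9 / 916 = 0.01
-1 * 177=-177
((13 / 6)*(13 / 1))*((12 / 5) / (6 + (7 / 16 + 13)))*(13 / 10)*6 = 210912 / 7775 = 27.13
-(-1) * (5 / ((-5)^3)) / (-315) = 1 / 7875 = 0.00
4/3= 1.33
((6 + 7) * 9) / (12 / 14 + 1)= 63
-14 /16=-7 /8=-0.88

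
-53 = -53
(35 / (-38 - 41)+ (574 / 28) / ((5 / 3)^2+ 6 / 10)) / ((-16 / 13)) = -1756495 / 384256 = -4.57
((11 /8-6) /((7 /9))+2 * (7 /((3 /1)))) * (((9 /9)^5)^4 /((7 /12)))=-2.19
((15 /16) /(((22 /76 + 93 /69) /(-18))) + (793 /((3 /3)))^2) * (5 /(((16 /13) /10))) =25546571.92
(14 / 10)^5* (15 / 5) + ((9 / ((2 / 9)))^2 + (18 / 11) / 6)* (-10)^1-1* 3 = -1126956363 / 68750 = -16392.09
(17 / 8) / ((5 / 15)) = 51 / 8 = 6.38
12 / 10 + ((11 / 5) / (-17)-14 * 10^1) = -11809 / 85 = -138.93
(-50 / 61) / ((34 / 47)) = -1175 / 1037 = -1.13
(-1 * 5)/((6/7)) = -35/6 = -5.83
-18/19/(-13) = 18/247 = 0.07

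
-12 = -12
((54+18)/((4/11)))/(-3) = -66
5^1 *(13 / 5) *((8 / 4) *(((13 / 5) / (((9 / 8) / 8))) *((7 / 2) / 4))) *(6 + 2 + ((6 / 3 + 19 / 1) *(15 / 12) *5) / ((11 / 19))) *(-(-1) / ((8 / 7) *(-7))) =-12216841 / 990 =-12340.24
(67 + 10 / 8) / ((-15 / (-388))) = 8827 / 5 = 1765.40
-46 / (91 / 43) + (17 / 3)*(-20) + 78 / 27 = -108256 / 819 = -132.18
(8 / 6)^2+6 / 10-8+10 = 197 / 45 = 4.38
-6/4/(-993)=1/662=0.00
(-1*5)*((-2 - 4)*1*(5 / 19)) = 150 / 19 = 7.89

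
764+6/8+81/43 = 766.63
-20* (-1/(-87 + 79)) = -5/2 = -2.50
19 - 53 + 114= 80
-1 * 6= -6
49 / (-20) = -49 / 20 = -2.45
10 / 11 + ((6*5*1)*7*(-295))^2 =42215827510 / 11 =3837802500.91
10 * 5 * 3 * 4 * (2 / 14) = 600 / 7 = 85.71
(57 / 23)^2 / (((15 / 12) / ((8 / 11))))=103968 / 29095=3.57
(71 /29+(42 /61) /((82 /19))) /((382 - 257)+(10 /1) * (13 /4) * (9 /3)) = 378284 /32275405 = 0.01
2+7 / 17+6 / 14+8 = 1290 / 119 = 10.84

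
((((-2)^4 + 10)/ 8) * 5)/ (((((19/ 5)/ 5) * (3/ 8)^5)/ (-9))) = -25949.32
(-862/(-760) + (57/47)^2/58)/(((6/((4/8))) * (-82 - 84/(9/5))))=-146257/194745440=-0.00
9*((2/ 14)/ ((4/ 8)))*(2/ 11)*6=216/ 77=2.81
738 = 738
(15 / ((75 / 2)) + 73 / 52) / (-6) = -0.30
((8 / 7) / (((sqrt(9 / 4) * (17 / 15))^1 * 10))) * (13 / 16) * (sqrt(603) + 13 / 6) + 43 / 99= 26045 / 47124 + 39 * sqrt(67) / 238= 1.89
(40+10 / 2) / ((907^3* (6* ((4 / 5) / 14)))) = 525 / 2984570572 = 0.00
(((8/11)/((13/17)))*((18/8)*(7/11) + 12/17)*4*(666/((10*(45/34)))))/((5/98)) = 121311456/15125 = 8020.59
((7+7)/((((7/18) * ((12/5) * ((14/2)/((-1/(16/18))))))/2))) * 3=-405/28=-14.46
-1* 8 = -8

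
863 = 863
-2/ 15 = -0.13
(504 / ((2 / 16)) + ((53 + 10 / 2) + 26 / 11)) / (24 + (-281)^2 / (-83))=-3736328 / 846659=-4.41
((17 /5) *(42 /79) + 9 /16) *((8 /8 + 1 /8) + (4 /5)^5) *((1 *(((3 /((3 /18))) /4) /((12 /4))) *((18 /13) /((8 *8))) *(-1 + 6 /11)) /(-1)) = 14687793261 /289203200000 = 0.05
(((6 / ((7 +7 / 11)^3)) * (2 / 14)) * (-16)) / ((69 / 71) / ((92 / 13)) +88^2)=-189002 / 47525430015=-0.00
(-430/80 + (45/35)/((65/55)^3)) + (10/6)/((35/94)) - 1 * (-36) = 13243205/369096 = 35.88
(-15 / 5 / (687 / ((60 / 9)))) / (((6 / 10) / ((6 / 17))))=-200 / 11679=-0.02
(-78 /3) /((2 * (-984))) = 13 /984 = 0.01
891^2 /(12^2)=5513.06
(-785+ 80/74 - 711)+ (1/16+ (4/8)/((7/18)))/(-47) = -291167955/194768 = -1494.95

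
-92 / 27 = -3.41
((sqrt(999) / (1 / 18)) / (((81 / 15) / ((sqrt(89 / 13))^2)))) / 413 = 890*sqrt(111) / 5369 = 1.75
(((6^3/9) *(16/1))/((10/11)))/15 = 704/25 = 28.16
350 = 350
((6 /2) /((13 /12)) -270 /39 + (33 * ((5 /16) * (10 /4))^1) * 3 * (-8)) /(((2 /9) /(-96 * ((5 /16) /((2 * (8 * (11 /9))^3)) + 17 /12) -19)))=30795803335305 /70873088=434520.41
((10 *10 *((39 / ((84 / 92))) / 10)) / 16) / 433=1495 / 24248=0.06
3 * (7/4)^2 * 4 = 147/4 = 36.75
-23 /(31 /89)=-2047 /31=-66.03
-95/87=-1.09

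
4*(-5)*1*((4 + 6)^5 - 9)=-1999820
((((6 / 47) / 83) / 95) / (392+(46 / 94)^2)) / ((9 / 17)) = 0.00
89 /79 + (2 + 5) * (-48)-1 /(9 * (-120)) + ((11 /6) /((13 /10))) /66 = -371403473 /1109160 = -334.85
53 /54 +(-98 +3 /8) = -20875 /216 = -96.64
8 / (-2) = -4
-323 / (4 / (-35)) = 11305 / 4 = 2826.25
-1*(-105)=105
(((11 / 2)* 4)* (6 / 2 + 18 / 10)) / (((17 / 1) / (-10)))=-62.12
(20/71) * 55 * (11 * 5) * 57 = 3448500/71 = 48570.42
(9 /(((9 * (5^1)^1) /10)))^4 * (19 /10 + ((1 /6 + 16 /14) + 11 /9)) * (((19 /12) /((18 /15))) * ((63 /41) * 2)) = 106096 /369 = 287.52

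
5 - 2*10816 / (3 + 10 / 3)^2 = -192883 / 361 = -534.30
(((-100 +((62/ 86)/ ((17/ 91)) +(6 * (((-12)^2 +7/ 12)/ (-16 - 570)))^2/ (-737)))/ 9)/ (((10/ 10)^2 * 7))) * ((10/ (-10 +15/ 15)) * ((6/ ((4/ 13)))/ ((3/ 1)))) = 4624609567324955/ 419588084993616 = 11.02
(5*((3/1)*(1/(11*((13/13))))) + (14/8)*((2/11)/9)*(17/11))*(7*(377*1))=3742.82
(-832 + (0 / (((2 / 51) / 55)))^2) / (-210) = 416 / 105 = 3.96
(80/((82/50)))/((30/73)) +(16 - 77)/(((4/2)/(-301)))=2287603/246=9299.20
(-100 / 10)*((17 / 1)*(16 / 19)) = -2720 / 19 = -143.16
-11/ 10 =-1.10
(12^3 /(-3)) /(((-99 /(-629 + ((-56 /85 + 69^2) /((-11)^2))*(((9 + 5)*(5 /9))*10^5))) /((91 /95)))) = 170531412.21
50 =50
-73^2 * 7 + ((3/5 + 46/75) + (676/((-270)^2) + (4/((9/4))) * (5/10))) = -679808693/18225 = -37300.89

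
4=4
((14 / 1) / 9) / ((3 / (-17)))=-238 / 27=-8.81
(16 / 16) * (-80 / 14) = -40 / 7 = -5.71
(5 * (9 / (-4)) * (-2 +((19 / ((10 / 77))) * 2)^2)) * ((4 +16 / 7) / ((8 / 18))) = -1907024229 / 140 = -13621601.64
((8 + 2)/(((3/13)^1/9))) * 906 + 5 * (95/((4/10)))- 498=708059/2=354029.50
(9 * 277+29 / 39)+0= 97256 / 39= 2493.74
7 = 7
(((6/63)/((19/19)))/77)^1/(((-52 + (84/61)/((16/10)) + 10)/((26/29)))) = -6344/235355967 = -0.00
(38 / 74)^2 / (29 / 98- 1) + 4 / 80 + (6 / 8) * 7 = 4652653 / 944610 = 4.93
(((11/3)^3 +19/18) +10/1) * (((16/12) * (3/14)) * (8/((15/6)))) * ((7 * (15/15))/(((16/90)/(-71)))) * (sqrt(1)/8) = -231389/12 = -19282.42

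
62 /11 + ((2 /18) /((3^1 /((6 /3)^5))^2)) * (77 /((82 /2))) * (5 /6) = 2786026 /109593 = 25.42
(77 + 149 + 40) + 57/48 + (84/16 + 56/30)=65833/240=274.30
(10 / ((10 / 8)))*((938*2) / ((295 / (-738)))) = -11075904 / 295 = -37545.44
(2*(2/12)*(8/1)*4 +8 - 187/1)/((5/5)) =-505/3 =-168.33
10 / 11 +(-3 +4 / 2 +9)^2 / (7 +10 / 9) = 7066 / 803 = 8.80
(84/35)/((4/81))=243/5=48.60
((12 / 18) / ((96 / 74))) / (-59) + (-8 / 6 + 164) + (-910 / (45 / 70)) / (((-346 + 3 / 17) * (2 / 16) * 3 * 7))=12303484967 / 74921976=164.22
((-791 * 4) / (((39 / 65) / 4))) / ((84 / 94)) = -212440 / 9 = -23604.44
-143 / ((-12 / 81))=3861 / 4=965.25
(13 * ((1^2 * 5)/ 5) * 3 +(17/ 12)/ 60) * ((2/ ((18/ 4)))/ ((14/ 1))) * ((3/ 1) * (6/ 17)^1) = 1.31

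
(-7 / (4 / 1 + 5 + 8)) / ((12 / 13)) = -91 / 204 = -0.45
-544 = -544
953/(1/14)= 13342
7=7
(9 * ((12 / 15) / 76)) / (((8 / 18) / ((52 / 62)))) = 1053 / 5890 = 0.18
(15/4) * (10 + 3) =195/4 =48.75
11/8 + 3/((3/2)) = 27/8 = 3.38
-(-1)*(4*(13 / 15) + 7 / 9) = 191 / 45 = 4.24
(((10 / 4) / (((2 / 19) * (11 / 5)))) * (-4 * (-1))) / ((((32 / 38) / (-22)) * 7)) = -161.16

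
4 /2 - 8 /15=22 /15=1.47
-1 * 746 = -746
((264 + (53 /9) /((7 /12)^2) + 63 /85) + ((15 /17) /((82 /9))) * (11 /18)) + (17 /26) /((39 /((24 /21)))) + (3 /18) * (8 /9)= 879791732159 /3116802780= 282.27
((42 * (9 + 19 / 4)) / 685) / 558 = 77 / 50964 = 0.00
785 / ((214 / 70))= 27475 / 107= 256.78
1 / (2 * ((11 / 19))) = 19 / 22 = 0.86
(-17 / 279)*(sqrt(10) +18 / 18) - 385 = -107432 / 279 - 17*sqrt(10) / 279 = -385.25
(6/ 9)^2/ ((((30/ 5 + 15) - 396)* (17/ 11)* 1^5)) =-44/ 57375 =-0.00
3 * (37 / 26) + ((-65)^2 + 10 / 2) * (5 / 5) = 4234.27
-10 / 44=-5 / 22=-0.23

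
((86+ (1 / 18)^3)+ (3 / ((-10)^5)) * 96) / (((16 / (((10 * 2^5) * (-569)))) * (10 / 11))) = -9809734686983 / 9112500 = -1076514.09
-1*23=-23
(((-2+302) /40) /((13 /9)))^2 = 18225 /676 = 26.96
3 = 3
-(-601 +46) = 555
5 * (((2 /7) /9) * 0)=0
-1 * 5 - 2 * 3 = -11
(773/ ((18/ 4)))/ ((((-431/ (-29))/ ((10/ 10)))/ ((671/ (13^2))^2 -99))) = -106583778532/ 110788119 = -962.05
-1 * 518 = -518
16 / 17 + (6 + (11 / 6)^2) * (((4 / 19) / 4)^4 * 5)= 0.94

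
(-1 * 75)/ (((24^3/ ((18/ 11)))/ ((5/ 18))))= -125/ 50688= -0.00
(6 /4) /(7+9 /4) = 6 /37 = 0.16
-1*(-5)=5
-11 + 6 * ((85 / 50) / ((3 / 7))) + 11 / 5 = 15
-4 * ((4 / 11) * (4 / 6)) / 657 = -0.00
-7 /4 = -1.75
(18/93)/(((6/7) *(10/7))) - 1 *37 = -11421/310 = -36.84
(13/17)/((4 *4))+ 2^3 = 2189/272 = 8.05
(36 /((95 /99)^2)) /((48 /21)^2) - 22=-8384959 /577600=-14.52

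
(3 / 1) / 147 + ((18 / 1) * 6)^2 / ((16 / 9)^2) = 2893417 / 784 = 3690.58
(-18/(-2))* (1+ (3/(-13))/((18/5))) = 219/26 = 8.42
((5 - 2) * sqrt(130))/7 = 3 * sqrt(130)/7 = 4.89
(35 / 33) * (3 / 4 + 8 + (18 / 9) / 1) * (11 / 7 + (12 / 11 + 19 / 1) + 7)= 474505 / 1452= 326.79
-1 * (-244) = 244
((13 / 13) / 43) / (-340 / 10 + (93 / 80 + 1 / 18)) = -720 / 1014929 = -0.00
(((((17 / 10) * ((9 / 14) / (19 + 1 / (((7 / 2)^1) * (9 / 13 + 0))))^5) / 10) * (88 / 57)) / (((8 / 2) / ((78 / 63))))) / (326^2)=941819208759 / 30939202378843132688675200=0.00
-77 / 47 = -1.64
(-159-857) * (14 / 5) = -14224 / 5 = -2844.80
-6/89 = -0.07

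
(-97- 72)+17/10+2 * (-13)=-1933/10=-193.30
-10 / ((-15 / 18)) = 12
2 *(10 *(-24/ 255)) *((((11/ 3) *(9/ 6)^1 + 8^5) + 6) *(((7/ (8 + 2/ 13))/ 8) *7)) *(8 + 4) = -501132996/ 901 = -556196.44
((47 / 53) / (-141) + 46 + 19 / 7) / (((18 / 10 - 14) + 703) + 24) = 135530 / 1988931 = 0.07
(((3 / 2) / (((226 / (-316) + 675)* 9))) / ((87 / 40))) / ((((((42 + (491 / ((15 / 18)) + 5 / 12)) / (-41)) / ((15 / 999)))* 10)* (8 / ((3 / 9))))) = -161950 / 350905387299057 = -0.00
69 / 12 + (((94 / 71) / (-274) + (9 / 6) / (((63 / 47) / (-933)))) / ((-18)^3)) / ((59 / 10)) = 5.78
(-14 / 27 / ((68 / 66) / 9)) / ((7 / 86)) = -946 / 17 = -55.65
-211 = -211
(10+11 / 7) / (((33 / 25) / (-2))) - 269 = -22063 / 77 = -286.53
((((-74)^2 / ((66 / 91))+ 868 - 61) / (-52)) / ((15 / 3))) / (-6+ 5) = 275789 / 8580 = 32.14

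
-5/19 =-0.26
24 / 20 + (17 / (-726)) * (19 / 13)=55013 / 47190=1.17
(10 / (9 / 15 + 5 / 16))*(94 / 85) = 15040 / 1241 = 12.12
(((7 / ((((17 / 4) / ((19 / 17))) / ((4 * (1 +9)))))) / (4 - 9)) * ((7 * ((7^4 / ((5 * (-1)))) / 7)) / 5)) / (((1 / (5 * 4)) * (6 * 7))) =2919616 / 4335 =673.50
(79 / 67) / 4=79 / 268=0.29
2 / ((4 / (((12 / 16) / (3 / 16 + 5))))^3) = 54 / 571787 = 0.00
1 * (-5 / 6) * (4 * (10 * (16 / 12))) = -400 / 9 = -44.44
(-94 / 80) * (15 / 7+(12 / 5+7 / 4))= -41407 / 5600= -7.39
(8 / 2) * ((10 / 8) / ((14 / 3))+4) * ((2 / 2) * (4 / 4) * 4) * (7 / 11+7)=5736 / 11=521.45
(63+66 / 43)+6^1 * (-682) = -173181 / 43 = -4027.47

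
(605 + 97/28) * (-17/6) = -96543/56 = -1723.98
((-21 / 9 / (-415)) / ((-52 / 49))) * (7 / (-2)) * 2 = 0.04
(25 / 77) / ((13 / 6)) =150 / 1001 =0.15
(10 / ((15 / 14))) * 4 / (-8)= -14 / 3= -4.67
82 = 82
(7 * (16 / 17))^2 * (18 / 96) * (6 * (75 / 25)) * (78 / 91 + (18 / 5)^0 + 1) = 120960 / 289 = 418.55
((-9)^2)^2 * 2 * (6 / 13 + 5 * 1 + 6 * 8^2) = 66436686 / 13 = 5110514.31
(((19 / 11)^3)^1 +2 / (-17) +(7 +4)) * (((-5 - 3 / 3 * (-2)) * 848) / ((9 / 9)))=-923059872 / 22627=-40794.62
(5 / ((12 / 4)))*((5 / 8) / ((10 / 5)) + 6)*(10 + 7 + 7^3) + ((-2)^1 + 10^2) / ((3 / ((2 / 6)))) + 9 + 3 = 68587 / 18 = 3810.39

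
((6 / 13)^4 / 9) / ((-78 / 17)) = -408 / 371293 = -0.00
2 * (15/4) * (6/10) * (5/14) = 45/28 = 1.61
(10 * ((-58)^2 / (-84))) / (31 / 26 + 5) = -218660 / 3381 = -64.67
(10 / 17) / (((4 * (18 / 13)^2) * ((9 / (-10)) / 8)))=-8450 / 12393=-0.68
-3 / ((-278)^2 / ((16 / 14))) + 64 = 8655802 / 135247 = 64.00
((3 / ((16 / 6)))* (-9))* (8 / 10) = -81 / 10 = -8.10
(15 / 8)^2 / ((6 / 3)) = 225 / 128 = 1.76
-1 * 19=-19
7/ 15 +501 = 7522/ 15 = 501.47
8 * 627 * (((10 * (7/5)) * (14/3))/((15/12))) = 1310848/5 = 262169.60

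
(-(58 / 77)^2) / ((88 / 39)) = -32799 / 130438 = -0.25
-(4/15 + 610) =-610.27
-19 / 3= -6.33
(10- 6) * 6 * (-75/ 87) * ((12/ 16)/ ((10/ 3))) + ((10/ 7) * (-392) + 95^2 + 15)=245785/ 29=8475.34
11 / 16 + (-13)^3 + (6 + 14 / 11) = -2189.04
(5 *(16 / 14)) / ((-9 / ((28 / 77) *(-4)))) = 640 / 693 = 0.92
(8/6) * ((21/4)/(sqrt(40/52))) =7 * sqrt(130)/10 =7.98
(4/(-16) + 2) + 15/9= 41/12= 3.42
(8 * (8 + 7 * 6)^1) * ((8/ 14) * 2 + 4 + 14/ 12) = 53000/ 21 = 2523.81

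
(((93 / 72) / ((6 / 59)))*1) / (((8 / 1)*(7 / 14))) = 1829 / 576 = 3.18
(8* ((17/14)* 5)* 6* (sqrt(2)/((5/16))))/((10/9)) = 29376* sqrt(2)/35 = 1186.97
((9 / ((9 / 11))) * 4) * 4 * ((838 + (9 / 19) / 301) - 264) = 577757840 / 5719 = 101024.28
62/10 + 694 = 3501/5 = 700.20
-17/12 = -1.42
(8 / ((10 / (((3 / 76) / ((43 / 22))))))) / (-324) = -0.00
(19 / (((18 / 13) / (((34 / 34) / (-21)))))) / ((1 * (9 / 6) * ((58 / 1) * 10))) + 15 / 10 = 493043 / 328860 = 1.50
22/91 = 0.24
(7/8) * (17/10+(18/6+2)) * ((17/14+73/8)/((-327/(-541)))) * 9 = 902.54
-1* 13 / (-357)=13 / 357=0.04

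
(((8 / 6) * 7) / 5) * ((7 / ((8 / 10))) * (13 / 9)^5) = 18193357 / 177147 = 102.70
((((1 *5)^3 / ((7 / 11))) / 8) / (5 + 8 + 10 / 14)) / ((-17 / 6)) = -1375 / 2176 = -0.63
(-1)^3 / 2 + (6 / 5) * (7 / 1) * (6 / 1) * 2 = 1003 / 10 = 100.30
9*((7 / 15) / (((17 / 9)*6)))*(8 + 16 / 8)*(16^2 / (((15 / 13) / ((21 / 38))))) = 733824 / 1615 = 454.38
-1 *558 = -558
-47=-47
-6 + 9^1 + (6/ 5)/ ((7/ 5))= 27/ 7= 3.86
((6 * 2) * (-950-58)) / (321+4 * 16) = -1728 / 55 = -31.42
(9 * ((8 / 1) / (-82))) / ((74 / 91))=-1638 / 1517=-1.08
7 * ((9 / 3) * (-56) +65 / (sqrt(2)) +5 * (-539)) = -20041 +455 * sqrt(2) / 2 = -19719.27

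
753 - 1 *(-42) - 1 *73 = 722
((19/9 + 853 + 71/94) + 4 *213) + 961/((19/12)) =37208317/16074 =2314.81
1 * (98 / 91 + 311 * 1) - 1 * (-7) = 4148 / 13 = 319.08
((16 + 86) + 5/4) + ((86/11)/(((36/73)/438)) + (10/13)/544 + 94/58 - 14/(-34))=23853925525/3383952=7049.13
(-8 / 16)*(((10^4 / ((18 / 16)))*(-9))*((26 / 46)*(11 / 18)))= 2860000 / 207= 13816.43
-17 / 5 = -3.40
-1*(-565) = 565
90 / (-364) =-45 / 182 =-0.25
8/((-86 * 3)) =-4/129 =-0.03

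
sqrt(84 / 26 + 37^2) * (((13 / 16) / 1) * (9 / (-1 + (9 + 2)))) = 9 * sqrt(231907) / 160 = 27.09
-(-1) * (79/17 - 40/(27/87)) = -19009/153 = -124.24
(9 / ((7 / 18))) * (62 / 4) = 2511 / 7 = 358.71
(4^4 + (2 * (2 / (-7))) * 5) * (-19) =-33668 / 7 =-4809.71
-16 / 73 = -0.22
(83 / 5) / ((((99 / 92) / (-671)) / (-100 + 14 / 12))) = 138108514 / 135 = 1023026.03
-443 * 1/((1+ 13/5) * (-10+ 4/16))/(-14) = -2215/2457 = -0.90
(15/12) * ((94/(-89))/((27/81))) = -3.96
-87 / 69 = -29 / 23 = -1.26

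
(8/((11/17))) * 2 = 272/11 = 24.73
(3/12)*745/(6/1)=745/24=31.04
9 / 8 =1.12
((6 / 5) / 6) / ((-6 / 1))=-1 / 30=-0.03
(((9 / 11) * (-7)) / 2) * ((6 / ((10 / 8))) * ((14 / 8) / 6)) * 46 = -10143 / 55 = -184.42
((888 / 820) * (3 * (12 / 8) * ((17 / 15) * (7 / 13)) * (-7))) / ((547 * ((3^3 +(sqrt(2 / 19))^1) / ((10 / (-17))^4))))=-3348248400 / 19837169982487 +6526800 * sqrt(38) / 19837169982487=-0.00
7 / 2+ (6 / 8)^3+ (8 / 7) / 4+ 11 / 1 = 6813 / 448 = 15.21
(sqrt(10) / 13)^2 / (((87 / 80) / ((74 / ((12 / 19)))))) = 281200 / 44109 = 6.38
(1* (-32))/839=-32/839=-0.04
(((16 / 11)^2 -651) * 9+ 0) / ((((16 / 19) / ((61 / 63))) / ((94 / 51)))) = -12376.29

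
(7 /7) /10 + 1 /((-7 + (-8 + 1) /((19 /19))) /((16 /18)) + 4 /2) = 3 /110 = 0.03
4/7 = 0.57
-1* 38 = -38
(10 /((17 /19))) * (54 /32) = 2565 /136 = 18.86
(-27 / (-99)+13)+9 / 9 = 157 / 11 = 14.27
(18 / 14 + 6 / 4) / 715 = 0.00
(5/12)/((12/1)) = 5/144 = 0.03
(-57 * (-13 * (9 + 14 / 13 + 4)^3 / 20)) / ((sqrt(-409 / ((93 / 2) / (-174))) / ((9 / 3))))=1047971277 * sqrt(367691) / 80180360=7925.43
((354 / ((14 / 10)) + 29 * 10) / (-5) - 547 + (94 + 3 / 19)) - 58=-82382 / 133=-619.41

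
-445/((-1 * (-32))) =-445/32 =-13.91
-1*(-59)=59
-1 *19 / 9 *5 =-95 / 9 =-10.56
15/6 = 2.50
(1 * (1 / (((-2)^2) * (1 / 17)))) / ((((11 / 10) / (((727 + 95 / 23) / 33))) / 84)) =20011040 / 2783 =7190.46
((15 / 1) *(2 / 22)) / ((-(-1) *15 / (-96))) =-96 / 11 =-8.73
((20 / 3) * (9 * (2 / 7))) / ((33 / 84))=43.64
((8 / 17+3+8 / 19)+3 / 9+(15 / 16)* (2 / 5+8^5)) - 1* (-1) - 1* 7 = 238130587 / 7752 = 30718.60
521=521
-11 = -11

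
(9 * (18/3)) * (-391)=-21114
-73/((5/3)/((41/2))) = -8979/10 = -897.90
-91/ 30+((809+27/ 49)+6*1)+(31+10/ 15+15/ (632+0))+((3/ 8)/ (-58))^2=10553582793977/ 12501162240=844.21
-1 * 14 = -14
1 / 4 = 0.25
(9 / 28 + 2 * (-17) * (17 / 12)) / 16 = -4019 / 1344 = -2.99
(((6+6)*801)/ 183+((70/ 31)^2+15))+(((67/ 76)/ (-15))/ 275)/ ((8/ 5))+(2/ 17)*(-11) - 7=64.33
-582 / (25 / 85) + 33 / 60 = -7913 / 4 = -1978.25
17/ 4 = 4.25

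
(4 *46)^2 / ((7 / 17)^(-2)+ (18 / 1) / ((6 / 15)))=829472 / 1247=665.17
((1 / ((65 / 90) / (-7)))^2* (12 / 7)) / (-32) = -1701 / 338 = -5.03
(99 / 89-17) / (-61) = 1414 / 5429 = 0.26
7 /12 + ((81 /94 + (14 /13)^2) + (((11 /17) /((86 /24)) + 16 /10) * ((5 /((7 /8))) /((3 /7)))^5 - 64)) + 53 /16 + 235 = 16942770569956567 /22575022704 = 750509.57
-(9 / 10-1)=1 / 10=0.10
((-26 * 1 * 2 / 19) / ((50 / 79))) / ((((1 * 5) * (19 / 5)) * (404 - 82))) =-1027 / 1453025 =-0.00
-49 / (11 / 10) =-490 / 11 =-44.55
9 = 9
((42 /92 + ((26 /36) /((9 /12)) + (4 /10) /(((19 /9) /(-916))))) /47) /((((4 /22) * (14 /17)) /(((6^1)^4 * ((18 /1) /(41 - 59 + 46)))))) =-102548274939 /5032055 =-20379.01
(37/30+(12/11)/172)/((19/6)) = 17591/44935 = 0.39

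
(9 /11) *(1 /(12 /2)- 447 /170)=-1884 /935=-2.01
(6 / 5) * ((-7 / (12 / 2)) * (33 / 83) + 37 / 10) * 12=46.60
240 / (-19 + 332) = 240 / 313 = 0.77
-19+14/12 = -107/6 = -17.83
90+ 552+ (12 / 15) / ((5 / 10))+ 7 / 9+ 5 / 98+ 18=2921311 / 4410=662.43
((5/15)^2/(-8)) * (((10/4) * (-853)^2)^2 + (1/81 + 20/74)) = -45956150770.92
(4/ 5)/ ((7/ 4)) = 16/ 35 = 0.46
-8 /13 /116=-2 /377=-0.01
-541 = -541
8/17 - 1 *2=-26/17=-1.53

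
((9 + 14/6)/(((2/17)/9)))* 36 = 31212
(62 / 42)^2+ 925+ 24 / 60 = 2045312 / 2205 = 927.58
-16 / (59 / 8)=-128 / 59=-2.17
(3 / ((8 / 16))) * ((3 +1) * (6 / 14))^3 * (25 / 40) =6480 / 343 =18.89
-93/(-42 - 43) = 93/85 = 1.09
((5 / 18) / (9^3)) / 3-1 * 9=-354289 / 39366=-9.00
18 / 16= 9 / 8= 1.12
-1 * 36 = -36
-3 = -3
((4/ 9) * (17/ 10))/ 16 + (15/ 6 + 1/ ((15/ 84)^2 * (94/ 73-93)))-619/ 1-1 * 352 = -11674945129/ 12051000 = -968.79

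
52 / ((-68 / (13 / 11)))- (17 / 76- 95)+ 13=1518873 / 14212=106.87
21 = 21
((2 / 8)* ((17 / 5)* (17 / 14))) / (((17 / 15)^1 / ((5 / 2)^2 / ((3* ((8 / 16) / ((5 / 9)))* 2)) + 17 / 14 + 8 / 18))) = 36193 / 14112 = 2.56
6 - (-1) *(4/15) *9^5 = 78762/5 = 15752.40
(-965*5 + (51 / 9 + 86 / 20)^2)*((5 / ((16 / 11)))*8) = -46784089 / 360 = -129955.80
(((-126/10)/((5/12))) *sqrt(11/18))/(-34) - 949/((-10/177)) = 63 *sqrt(22)/425+ 167973/10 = 16798.00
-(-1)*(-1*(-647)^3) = 270840023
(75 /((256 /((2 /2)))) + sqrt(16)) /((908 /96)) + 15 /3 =39617 /7264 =5.45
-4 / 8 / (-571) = 1 / 1142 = 0.00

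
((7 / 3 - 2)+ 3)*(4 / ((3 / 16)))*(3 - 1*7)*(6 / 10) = -512 / 3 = -170.67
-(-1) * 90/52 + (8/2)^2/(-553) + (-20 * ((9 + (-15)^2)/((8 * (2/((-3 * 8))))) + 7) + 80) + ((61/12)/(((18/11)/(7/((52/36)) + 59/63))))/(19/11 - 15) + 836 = 1988469123215/255051342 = 7796.35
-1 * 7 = -7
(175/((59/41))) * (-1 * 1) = -121.61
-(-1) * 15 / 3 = 5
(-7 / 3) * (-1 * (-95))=-221.67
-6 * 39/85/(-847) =234/71995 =0.00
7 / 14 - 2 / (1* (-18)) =11 / 18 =0.61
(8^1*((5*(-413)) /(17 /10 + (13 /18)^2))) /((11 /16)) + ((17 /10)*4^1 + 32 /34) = -616454482 /57035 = -10808.35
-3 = -3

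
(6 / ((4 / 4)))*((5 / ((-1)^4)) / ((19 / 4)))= 120 / 19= 6.32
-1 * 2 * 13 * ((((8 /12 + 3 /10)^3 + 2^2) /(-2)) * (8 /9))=1721057 /30375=56.66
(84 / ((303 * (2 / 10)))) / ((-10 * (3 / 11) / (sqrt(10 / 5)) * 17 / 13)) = -2002 * sqrt(2) / 5151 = -0.55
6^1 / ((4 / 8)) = 12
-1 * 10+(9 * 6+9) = 53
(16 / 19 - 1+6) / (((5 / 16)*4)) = 4.67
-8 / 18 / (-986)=2 / 4437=0.00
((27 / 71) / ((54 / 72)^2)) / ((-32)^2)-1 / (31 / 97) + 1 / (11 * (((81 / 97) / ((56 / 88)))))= -4223409019 / 1380608064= -3.06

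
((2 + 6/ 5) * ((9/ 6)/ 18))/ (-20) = -1/ 75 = -0.01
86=86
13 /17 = 0.76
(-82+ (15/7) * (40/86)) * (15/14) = -182865/2107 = -86.79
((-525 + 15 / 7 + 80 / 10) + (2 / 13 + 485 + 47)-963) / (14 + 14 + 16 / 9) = -774531 / 24388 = -31.76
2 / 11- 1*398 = -4376 / 11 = -397.82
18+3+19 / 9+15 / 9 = 223 / 9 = 24.78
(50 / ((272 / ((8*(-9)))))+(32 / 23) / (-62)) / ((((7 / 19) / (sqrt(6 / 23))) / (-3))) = 9159729*sqrt(138) / 1951481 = 55.14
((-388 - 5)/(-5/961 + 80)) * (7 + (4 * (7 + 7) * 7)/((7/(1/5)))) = -11456081/128125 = -89.41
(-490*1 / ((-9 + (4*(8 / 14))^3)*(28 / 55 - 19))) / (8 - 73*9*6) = -660275 / 288348993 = -0.00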